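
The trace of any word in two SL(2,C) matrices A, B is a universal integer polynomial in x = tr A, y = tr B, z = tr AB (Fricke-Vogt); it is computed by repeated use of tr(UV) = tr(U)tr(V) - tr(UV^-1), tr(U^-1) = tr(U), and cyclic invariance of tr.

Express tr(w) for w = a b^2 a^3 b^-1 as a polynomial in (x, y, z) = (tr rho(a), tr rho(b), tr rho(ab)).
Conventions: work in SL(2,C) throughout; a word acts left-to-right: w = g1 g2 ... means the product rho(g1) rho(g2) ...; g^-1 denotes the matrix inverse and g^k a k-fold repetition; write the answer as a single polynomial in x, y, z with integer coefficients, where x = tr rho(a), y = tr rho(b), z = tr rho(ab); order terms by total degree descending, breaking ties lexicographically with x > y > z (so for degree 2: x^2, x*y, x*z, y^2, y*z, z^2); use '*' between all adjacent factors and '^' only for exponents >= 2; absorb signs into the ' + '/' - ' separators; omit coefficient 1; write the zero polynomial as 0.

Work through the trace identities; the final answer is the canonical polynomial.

x^3*y^2*z - x^4*y - x^2*y^3 - x^2*y*z^2 + x^3*z - x*y^2*z + 4*x^2*y + y^3 + y*z^2 - 2*x*z - 3*y

tr(b a^2) = tr(a) * tr(b a) - tr(b)   [square of a] = x*z - y
tr(a^2 b a) = tr(a) * tr(b a^2) - tr(b a)   [square of a] = x^2*z - x*y - z
reduce: tr(a^4 b) = tr(a) * tr(a^2 b a) - tr(a^2 b)   [square of a] = x^3*z - x^2*y - 2*x*z + y
tr(a^2) = tr(a) * tr(a) - tr(1)   [square of a] = x^2 - 2
so tr(a^3) = tr(a) * tr(a^2) - tr(a)   [square of a] = x^3 - 3*x
so tr(a^4) = tr(a) * tr(a^3) - tr(a^2)   [square of a] = x^4 - 4*x^2 + 2
reduce: tr(a b^2 a^3) = tr(b) * tr(a^4 b) - tr(a^4)   [square of b] = x^3*y*z - x^4 - x^2*y^2 - 2*x*y*z + 4*x^2 + y^2 - 2
tr(a b a b) = tr(b a) * tr(b a) - tr(1)   [split at a repeated b] = z^2 - 2
reduce: tr(b a b^2 a) = tr(b) * tr(a b a b) - tr(a b a)   [square of b] = y*z^2 - x*z - y
tr(a b^2) = tr(b) * tr(a b) - tr(a)   [square of b] = y*z - x
so tr(b a b^2) = tr(b) * tr(a b^2) - tr(a b)   [square of b] = y^2*z - x*y - z
tr(b a b^2 a^2) = tr(a) * tr(b a b^2 a) - tr(b a b^2)   [square of a] = x*y*z^2 - x^2*z - y^2*z + z
tr(a b^2 a^3 b) = tr(a) * tr(b a b^2 a^2) - tr(b a b^2 a)   [square of a] = x^2*y*z^2 - x^3*z - x*y^2*z - y*z^2 + 2*x*z + y
reduce: tr(a b^2 a^3 b^-1) = tr(a b^2 a^3) * tr(b) - tr(a b^2 a^3 b)   [inverse elimination on b] = x^3*y^2*z - x^4*y - x^2*y^3 - x^2*y*z^2 + x^3*z - x*y^2*z + 4*x^2*y + y^3 + y*z^2 - 2*x*z - 3*y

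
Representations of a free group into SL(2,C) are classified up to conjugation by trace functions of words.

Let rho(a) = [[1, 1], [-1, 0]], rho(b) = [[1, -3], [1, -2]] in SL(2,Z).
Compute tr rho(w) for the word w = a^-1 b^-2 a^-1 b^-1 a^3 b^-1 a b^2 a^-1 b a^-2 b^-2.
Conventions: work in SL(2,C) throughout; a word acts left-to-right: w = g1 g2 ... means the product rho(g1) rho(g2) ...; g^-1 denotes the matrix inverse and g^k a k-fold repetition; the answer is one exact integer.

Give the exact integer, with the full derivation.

5069

rho(a^-1) = [[0, -1], [1, 1]]
... * rho(b^-1) = [[-2, 3], [-1, 1]]  ->  [[1, -1], [-3, 4]]
... * rho(b^-1) = [[-2, 3], [-1, 1]]  ->  [[-1, 2], [2, -5]]
... * rho(a^-1) = [[0, -1], [1, 1]]  ->  [[2, 3], [-5, -7]]
... * rho(b^-1) = [[-2, 3], [-1, 1]]  ->  [[-7, 9], [17, -22]]
... * rho(a) = [[1, 1], [-1, 0]]  ->  [[-16, -7], [39, 17]]
... * rho(a) = [[1, 1], [-1, 0]]  ->  [[-9, -16], [22, 39]]
... * rho(a) = [[1, 1], [-1, 0]]  ->  [[7, -9], [-17, 22]]
... * rho(b^-1) = [[-2, 3], [-1, 1]]  ->  [[-5, 12], [12, -29]]
... * rho(a) = [[1, 1], [-1, 0]]  ->  [[-17, -5], [41, 12]]
... * rho(b) = [[1, -3], [1, -2]]  ->  [[-22, 61], [53, -147]]
... * rho(b) = [[1, -3], [1, -2]]  ->  [[39, -56], [-94, 135]]
... * rho(a^-1) = [[0, -1], [1, 1]]  ->  [[-56, -95], [135, 229]]
... * rho(b) = [[1, -3], [1, -2]]  ->  [[-151, 358], [364, -863]]
... * rho(a^-1) = [[0, -1], [1, 1]]  ->  [[358, 509], [-863, -1227]]
... * rho(a^-1) = [[0, -1], [1, 1]]  ->  [[509, 151], [-1227, -364]]
... * rho(b^-1) = [[-2, 3], [-1, 1]]  ->  [[-1169, 1678], [2818, -4045]]
... * rho(b^-1) = [[-2, 3], [-1, 1]]  ->  [[660, -1829], [-1591, 4409]]
tr = 660 + 4409 = 5069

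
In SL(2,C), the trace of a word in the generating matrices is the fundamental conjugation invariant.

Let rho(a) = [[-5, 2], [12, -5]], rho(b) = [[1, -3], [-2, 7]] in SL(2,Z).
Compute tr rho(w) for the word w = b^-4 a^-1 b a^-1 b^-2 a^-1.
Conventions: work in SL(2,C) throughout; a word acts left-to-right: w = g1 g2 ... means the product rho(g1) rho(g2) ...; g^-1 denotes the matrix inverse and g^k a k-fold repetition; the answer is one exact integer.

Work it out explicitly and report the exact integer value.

rho(b^-1) = [[7, 3], [2, 1]]
... * rho(b^-1) = [[7, 3], [2, 1]]  ->  [[55, 24], [16, 7]]
... * rho(b^-1) = [[7, 3], [2, 1]]  ->  [[433, 189], [126, 55]]
... * rho(b^-1) = [[7, 3], [2, 1]]  ->  [[3409, 1488], [992, 433]]
... * rho(a^-1) = [[-5, -2], [-12, -5]]  ->  [[-34901, -14258], [-10156, -4149]]
... * rho(b) = [[1, -3], [-2, 7]]  ->  [[-6385, 4897], [-1858, 1425]]
... * rho(a^-1) = [[-5, -2], [-12, -5]]  ->  [[-26839, -11715], [-7810, -3409]]
... * rho(b^-1) = [[7, 3], [2, 1]]  ->  [[-211303, -92232], [-61488, -26839]]
... * rho(b^-1) = [[7, 3], [2, 1]]  ->  [[-1663585, -726141], [-484094, -211303]]
... * rho(a^-1) = [[-5, -2], [-12, -5]]  ->  [[17031617, 6957875], [4956106, 2024703]]
tr = 17031617 + 2024703 = 19056320

19056320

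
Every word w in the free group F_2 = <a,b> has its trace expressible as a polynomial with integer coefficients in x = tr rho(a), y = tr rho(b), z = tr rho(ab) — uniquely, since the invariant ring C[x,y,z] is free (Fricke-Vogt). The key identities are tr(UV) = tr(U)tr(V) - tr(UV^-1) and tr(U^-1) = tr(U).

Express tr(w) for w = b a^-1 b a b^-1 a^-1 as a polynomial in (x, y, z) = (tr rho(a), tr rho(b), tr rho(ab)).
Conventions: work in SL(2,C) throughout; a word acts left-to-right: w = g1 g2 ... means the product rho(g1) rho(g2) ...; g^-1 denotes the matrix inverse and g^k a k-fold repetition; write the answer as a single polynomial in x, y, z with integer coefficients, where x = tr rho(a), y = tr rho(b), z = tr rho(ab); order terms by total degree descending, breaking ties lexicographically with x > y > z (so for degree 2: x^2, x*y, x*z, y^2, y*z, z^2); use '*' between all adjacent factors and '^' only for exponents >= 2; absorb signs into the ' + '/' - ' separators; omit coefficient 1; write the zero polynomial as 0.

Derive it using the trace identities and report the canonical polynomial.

-x^2*y^2*z + x^3*y + x*y^3 + 2*x*y*z^2 - x^2*z - y^2*z - z^3 - 3*x*y + 3*z

trace(b^2 a) = trace(b) * trace(a b) - trace(a) = y*z - x
trace(b^2) = trace(b) * trace(b) - trace(1) = y^2 - 2
apply: trace(b a^2 b) = trace(a) * trace(b^2 a) - trace(b^2) = x*y*z - x^2 - y^2 + 2
use: trace(b a b a) = trace(b a) * trace(b a) - trace(1)   [split at repeated b] = z^2 - 2
trace(b a^2 b a) = trace(a) * trace(b a b a) - trace(b a b) = x*z^2 - y*z - x
trace(a b a^-1 b a) = trace(b a^2 b) * trace(a) - trace(b a^2 b a) = x^2*y*z - x^3 - x*y^2 - x*z^2 + y*z + 3*x
trace(a b a) = trace(a) * trace(b a) - trace(b) = x*z - y
trace(b a b a b) = trace(b) * trace(a b a b) - trace(a b a) = y*z^2 - x*z - y
apply: trace(b a b a b a) = trace(a b a b) * trace(a b) - trace(b a)   [split at repeated a] = z^3 - 3*z
use: trace(a b a^-1 b a b) = trace(b a b a b) * trace(a) - trace(b a b a b a) = x*y*z^2 - x^2*z - z^3 - x*y + 3*z
trace(b a^-1 b a b^-1 a) = trace(a b a^-1 b a) * trace(b) - trace(a b a^-1 b a b) = x^2*y^2*z - x^3*y - x*y^3 - 2*x*y*z^2 + x^2*z + y^2*z + z^3 + 4*x*y - 3*z
apply: trace(b a^-1 b a b^-1 a^-1) = trace(b a^-1 b a b^-1) * trace(a) - trace(b a^-1 b a b^-1 a) = -x^2*y^2*z + x^3*y + x*y^3 + 2*x*y*z^2 - x^2*z - y^2*z - z^3 - 3*x*y + 3*z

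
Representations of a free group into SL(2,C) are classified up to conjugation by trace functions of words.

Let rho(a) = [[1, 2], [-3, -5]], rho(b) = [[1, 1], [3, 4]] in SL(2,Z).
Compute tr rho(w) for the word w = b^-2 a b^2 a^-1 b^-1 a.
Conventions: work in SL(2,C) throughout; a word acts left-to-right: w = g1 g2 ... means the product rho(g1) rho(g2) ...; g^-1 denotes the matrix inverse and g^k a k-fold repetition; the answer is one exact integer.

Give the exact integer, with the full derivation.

rho(b^-1) = [[4, -1], [-3, 1]]
... * rho(b^-1) = [[4, -1], [-3, 1]]  ->  [[19, -5], [-15, 4]]
... * rho(a) = [[1, 2], [-3, -5]]  ->  [[34, 63], [-27, -50]]
... * rho(b) = [[1, 1], [3, 4]]  ->  [[223, 286], [-177, -227]]
... * rho(b) = [[1, 1], [3, 4]]  ->  [[1081, 1367], [-858, -1085]]
... * rho(a^-1) = [[-5, -2], [3, 1]]  ->  [[-1304, -795], [1035, 631]]
... * rho(b^-1) = [[4, -1], [-3, 1]]  ->  [[-2831, 509], [2247, -404]]
... * rho(a) = [[1, 2], [-3, -5]]  ->  [[-4358, -8207], [3459, 6514]]
tr = -4358 + 6514 = 2156

2156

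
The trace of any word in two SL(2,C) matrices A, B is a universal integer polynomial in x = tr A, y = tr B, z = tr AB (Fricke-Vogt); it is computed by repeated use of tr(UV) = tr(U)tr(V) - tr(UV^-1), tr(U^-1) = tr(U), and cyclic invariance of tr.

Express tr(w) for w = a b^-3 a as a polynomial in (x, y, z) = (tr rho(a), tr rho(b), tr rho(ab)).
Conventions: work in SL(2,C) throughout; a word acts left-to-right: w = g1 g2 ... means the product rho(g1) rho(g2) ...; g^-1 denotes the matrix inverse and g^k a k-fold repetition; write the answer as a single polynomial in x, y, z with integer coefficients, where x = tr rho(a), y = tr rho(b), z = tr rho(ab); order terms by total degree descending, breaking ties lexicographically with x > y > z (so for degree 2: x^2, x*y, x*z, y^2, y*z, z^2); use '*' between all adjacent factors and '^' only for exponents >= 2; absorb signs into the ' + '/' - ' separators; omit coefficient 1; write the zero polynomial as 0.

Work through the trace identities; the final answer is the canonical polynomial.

x^2*y^3 - x*y^2*z - 2*x^2*y - y^3 + x*z + 3*y

and tr(a^2) = tr(a) tr(a) - tr(1) = x^2 - 2
tr(a^2 b) = tr(a) tr(b a) - tr(b) = x*z - y
tr(a^2 b^-1) = tr(a^2) tr(b) - tr(a^2 b) = x^2*y - x*z - y
and tr(b^-2 a^2) = tr(a^2 b^-1) tr(b) - tr(a^2) = x^2*y^2 - x*y*z - x^2 - y^2 + 2
tr(a b^-3 a) = tr(b^-2 a^2) tr(b) - tr(b^-2 a^2 b) = x^2*y^3 - x*y^2*z - 2*x^2*y - y^3 + x*z + 3*y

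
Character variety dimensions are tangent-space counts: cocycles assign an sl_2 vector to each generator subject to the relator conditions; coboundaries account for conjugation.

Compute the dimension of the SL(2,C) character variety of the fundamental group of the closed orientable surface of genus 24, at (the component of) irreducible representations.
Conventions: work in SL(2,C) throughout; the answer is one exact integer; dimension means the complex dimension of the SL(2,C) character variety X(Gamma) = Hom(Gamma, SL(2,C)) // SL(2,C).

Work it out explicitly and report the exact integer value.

138

Gamma = pi_1(Sigma_24) = < a_1, b_1, ..., a_24, b_24 | prod [a_i, b_i] > has 2g = 48 generators and 1 relator.
Before the relator condition, cocycle space has dim 3*48 = 144.
d_2 is surjective at irreducible rho (its cokernel H^2 is dual to H^0 = 0), so dim Z^1 = 144 - 3 = 141.
dim B^1 = 3 (coboundaries, injective at irreducible rho).
Hence dim X = 141 - 3 = 138.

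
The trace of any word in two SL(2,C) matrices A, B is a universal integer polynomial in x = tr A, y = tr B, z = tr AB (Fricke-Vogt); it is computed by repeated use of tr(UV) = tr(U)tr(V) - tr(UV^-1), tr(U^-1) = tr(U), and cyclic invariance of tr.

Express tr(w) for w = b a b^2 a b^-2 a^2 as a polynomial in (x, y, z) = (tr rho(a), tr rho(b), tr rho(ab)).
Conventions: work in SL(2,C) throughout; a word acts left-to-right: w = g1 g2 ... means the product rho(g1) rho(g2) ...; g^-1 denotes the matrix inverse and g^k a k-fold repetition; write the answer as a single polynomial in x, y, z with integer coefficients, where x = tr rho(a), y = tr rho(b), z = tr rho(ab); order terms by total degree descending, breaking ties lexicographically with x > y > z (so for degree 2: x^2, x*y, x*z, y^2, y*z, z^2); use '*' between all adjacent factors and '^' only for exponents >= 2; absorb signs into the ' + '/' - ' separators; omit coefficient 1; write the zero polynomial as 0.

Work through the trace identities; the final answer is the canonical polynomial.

trace(b a b a) = trace(b a) * trace(b a) - trace(1)  (split on b) = z^2 - 2
trace(b a b) = trace(b) * trace(a b) - trace(a)  (reduce the b square) = y*z - x
trace(b a b a^2) = trace(a) * trace(b a b a) - trace(b a b)  (reduce the a square) = x*z^2 - y*z - x
trace(a^3 b a b) = trace(a) * trace(b a b a^2) - trace(b a b a)  (reduce the a square) = x^2*z^2 - x*y*z - x^2 - z^2 + 2
trace(a b a) = trace(a) * trace(b a) - trace(b)  (reduce the a square) = x*z - y
trace(a b a^2) = trace(a) * trace(a b a) - trace(a b)  (reduce the a square) = x^2*z - x*y - z
trace(a^3 b a) = trace(a) * trace(a b a^2) - trace(a b a)  (reduce the a square) = x^3*z - x^2*y - 2*x*z + y
trace(a^2 b a b^2 a) = trace(b) * trace(a^3 b a b) - trace(a^3 b a)  (reduce the b square) = x^2*y*z^2 - x^3*z - x*y^2*z - y*z^2 + 2*x*z + y
trace(a b a b a b) = trace(a b a b) * trace(a b) - trace(b a)  (split on a) = z^3 - 3*z
trace(b a b^2 a b a) = trace(b) * trace(a b a b a b) - trace(a b a b a)  (reduce the b square) = y*z^3 - x*z^2 - 2*y*z + x
trace(a b^2 a b) = trace(b) * trace(a b a b) - trace(a b a)  (reduce the b square) = y*z^2 - x*z - y
trace(b^2) = trace(b) * trace(b) - trace(1)  (reduce the b square) = y^2 - 2
trace(a b^2 a) = trace(a) * trace(b^2 a) - trace(b^2)  (reduce the a square) = x*y*z - x^2 - y^2 + 2
trace(b a b^2 a b) = trace(b) * trace(a b^2 a b) - trace(a b^2 a)  (reduce the b square) = y^2*z^2 - 2*x*y*z + x^2 - 2
trace(a^2 b a b^2 a b) = trace(a) * trace(b a b^2 a b a) - trace(b a b^2 a b)  (reduce the a square) = x*y*z^3 - x^2*z^2 - y^2*z^2 + 2
trace(a^2 b a b^2 a b^-1) = trace(a^2 b a b^2 a) * trace(b) - trace(a^2 b a b^2 a b)  (eliminate b^-1) = x^2*y^2*z^2 - x^3*y*z - x*y^3*z - x*y*z^3 + x^2*z^2 + 2*x*y*z + y^2 - 2
trace(b a b^2 a b^-2 a^2) = trace(a^2 b a b^2 a b^-1) * trace(b) - trace(a^2 b a b^2 a)  (eliminate b^-1) = x^2*y^3*z^2 - x^3*y^2*z - x*y^4*z - x*y^2*z^3 + x^3*z + 3*x*y^2*z + y^3 + y*z^2 - 2*x*z - 3*y

x^2*y^3*z^2 - x^3*y^2*z - x*y^4*z - x*y^2*z^3 + x^3*z + 3*x*y^2*z + y^3 + y*z^2 - 2*x*z - 3*y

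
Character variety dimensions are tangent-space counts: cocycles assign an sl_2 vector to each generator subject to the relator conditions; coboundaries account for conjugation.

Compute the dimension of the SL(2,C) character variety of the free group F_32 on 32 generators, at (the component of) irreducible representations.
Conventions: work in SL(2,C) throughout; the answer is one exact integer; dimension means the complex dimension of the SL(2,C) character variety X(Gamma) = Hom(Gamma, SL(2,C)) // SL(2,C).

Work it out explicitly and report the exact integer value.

Gamma = F_32 has 32 generators and no relators.
So Z^1 = (sl_2)^32 in full: dim Z^1 = 96.
At an irreducible rho the centralizer of the image in sl_2 is 0, so the coboundary map sl_2 -> Z^1 is injective: dim B^1 = 3.
dim H^1 = 96 - 3 = 93, which is dim X.

93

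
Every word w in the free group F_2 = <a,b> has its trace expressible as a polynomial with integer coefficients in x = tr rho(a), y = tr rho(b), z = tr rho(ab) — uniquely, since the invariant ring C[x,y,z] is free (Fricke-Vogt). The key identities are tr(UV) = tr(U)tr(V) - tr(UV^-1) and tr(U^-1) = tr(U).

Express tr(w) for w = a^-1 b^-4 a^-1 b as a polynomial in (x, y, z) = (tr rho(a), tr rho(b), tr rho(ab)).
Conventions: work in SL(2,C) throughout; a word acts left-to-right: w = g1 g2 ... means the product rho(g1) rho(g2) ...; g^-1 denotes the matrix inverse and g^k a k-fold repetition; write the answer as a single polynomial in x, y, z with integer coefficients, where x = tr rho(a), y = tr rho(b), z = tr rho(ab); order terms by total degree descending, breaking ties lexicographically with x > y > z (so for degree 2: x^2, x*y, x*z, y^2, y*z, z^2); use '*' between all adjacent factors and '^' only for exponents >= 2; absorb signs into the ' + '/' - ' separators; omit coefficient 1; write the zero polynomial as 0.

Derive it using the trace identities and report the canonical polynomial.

tr(a^-1) = tr(a) = x
tr(a b a) = tr(a)*tr(b a) - tr(b)   [square of a] = x*z - y
tr(a b a b) = tr(a b)*tr(a b) - tr(1)   [split at a repeated a] = z^2 - 2
tr(b^-1 a b a) = tr(a b a)*tr(b) - tr(a b a b)   [inverse elimination on b] = x*y*z - y^2 - z^2 + 2
tr(b a^-1 b^-1 a) = tr(b^-1 a b)*tr(a) - tr(b^-1 a b a)   [inverse elimination on a] = -x*y*z + x^2 + y^2 + z^2 - 2
tr(b^-1 a^-1 b a^-1) = tr(b a^-1 b^-1)*tr(a) - tr(b a^-1 b^-1 a)   [inverse elimination on a] = x*y*z - y^2 - z^2 + 2
tr(a^-1 b) = tr(b)*tr(a) - tr(b a)   [inverse elimination on a] = x*y - z
tr(a^-1 b a^-1) = tr(a^-1 b)*tr(a) - tr(a^-1 b a)   [inverse elimination on a] = x^2*y - x*z - y
tr(a^-1 b a^-1 b^-2) = tr(b^-1 a^-1 b a^-1)*tr(b) - tr(b^-1 a^-1 b a^-1 b)   [inverse elimination on b] = x*y^2*z - x^2*y - y^3 - y*z^2 + x*z + 3*y
tr(b^-2 a^-1 b a^-1 b^-1) = tr(a^-1 b a^-1 b^-2)*tr(b) - tr(a^-1 b a^-1 b^-1)   [inverse elimination on b] = x*y^3*z - x^2*y^2 - y^4 - y^2*z^2 + 4*y^2 + z^2 - 2
tr(a^-1 b^-4 a^-1 b) = tr(b^-2 a^-1 b a^-1 b^-1)*tr(b) - tr(b^-2 a^-1 b a^-1)   [inverse elimination on b] = x*y^4*z - x^2*y^3 - y^5 - y^3*z^2 - x*y^2*z + x^2*y + 5*y^3 + 2*y*z^2 - x*z - 5*y

x*y^4*z - x^2*y^3 - y^5 - y^3*z^2 - x*y^2*z + x^2*y + 5*y^3 + 2*y*z^2 - x*z - 5*y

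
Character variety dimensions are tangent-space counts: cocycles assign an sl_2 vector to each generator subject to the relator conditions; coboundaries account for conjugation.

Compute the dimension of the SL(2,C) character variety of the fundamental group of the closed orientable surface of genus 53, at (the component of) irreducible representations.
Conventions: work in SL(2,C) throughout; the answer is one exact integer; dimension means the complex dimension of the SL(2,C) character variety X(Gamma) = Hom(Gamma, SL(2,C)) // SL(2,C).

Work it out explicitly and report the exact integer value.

312

The genus-53 surface group: 2g = 106 generators, one relator prod [a_i, b_i].
Before the relator condition, cocycle space has dim 3*106 = 318.
d_2 is surjective at irreducible rho (its cokernel H^2 is dual to H^0 = 0), so dim Z^1 = 318 - 3 = 315.
As always at irreducible rho, dim B^1 = 3.
dim H^1 = 315 - 3 = 312 = dim X.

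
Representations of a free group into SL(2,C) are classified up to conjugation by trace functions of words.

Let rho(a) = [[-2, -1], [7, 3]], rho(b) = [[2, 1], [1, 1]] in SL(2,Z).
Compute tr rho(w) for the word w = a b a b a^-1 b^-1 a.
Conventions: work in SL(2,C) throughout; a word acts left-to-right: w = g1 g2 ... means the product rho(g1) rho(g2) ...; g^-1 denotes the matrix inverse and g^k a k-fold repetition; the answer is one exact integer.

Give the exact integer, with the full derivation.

rho(a) = [[-2, -1], [7, 3]]
... * rho(b) = [[2, 1], [1, 1]]  ->  [[-5, -3], [17, 10]]
... * rho(a) = [[-2, -1], [7, 3]]  ->  [[-11, -4], [36, 13]]
... * rho(b) = [[2, 1], [1, 1]]  ->  [[-26, -15], [85, 49]]
... * rho(a^-1) = [[3, 1], [-7, -2]]  ->  [[27, 4], [-88, -13]]
... * rho(b^-1) = [[1, -1], [-1, 2]]  ->  [[23, -19], [-75, 62]]
... * rho(a) = [[-2, -1], [7, 3]]  ->  [[-179, -80], [584, 261]]
tr = -179 + 261 = 82

82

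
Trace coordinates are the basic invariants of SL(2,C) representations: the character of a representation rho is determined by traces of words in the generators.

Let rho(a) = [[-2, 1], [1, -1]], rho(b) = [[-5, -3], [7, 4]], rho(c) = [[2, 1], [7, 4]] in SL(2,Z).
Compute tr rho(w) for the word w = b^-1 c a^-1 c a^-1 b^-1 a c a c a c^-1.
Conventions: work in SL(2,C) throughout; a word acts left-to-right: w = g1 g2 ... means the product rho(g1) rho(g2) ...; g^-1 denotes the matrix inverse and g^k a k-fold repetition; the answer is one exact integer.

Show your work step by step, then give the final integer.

rho(b^-1) = [[4, 3], [-7, -5]]
... * rho(c) = [[2, 1], [7, 4]]  ->  [[29, 16], [-49, -27]]
... * rho(a^-1) = [[-1, -1], [-1, -2]]  ->  [[-45, -61], [76, 103]]
... * rho(c) = [[2, 1], [7, 4]]  ->  [[-517, -289], [873, 488]]
... * rho(a^-1) = [[-1, -1], [-1, -2]]  ->  [[806, 1095], [-1361, -1849]]
... * rho(b^-1) = [[4, 3], [-7, -5]]  ->  [[-4441, -3057], [7499, 5162]]
... * rho(a) = [[-2, 1], [1, -1]]  ->  [[5825, -1384], [-9836, 2337]]
... * rho(c) = [[2, 1], [7, 4]]  ->  [[1962, 289], [-3313, -488]]
... * rho(a) = [[-2, 1], [1, -1]]  ->  [[-3635, 1673], [6138, -2825]]
... * rho(c) = [[2, 1], [7, 4]]  ->  [[4441, 3057], [-7499, -5162]]
... * rho(a) = [[-2, 1], [1, -1]]  ->  [[-5825, 1384], [9836, -2337]]
... * rho(c^-1) = [[4, -1], [-7, 2]]  ->  [[-32988, 8593], [55703, -14510]]
tr = -32988 + -14510 = -47498

-47498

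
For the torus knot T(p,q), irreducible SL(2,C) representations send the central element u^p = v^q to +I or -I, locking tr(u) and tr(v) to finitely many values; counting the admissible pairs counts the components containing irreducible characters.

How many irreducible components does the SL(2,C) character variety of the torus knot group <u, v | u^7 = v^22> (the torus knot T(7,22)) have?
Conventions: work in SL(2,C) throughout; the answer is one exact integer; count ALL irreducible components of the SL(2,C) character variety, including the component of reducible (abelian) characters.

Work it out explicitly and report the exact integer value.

For T(7,22): irreducibility forces the central element u^7 = v^22 to one of +I, -I.
This locks tr(u) to 2*cos(pi*alpha/7), alpha in 1..6, and tr(v) to 2*cos(pi*beta/22), beta in 1..21, on each component of irreducible characters.
The two central values (-1)^alpha I and (-1)^beta I must be the same matrix, so alpha and beta share a parity.
count pairs: odd alpha (3 choices) x odd beta (11), plus even alpha (3) x even beta (10): 3*11 + 3*10 = 63.
That is 63 components of irreducible characters, and with the reducible (abelian) component the total is 64.

64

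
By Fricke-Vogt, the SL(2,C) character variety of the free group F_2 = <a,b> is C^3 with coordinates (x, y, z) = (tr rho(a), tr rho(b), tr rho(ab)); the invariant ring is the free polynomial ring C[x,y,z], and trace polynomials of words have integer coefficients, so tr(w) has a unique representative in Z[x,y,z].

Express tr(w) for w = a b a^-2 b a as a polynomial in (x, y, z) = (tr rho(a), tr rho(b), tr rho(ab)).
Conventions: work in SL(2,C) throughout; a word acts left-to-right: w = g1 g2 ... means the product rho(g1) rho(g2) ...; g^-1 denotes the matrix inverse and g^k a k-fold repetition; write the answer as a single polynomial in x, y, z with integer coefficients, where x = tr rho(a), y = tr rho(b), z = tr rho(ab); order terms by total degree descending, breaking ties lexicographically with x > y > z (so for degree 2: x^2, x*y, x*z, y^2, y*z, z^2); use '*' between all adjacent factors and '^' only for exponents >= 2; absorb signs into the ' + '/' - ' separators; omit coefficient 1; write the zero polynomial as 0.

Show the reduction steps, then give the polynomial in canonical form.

x^3*y*z - x^4 - x^2*y^2 - x^2*z^2 + 4*x^2 + y^2 - 2

next, trace(a^2 b) = trace(a)*trace(b a) - trace(b)  (reduce the a square) = x*z - y
trace(a^2) = trace(a)*trace(a) - trace(1)  (reduce the a square) = x^2 - 2
trace(b a^2 b) = trace(b)*trace(a^2 b) - trace(a^2)  (reduce the b square) = x*y*z - x^2 - y^2 + 2
trace(b a b a) = trace(b a)*trace(b a) - trace(1)  (split on b) = z^2 - 2
next, trace(b a b) = trace(b)*trace(a b) - trace(a)  (reduce the b square) = y*z - x
next, trace(b a^2 b a) = trace(a)*trace(b a b a) - trace(b a b)  (reduce the a square) = x*z^2 - y*z - x
and trace(a^-1 b a^2 b) = trace(b a^2 b)*trace(a) - trace(b a^2 b a)  (eliminate a^-1) = x^2*y*z - x^3 - x*y^2 - x*z^2 + y*z + 3*x
trace(a b a^-2 b a) = trace(a^-1 b a^2 b)*trace(a) - trace(a^-1 b a^2 b a)  (eliminate a^-1) = x^3*y*z - x^4 - x^2*y^2 - x^2*z^2 + 4*x^2 + y^2 - 2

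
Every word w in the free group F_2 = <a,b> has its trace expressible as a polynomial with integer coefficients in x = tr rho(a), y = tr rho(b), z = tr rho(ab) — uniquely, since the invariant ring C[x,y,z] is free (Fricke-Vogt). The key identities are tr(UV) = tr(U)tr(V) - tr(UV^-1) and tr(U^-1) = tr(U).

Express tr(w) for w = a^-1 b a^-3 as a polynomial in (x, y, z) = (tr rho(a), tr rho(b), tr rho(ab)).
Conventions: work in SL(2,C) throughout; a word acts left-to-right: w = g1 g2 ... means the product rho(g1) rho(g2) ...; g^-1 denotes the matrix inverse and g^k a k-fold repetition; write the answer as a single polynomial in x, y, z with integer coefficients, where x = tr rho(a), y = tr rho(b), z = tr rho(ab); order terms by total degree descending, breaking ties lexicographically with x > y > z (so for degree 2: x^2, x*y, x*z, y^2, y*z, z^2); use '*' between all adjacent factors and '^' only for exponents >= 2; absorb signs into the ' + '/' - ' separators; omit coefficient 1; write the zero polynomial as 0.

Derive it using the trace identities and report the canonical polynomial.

x^4*y - x^3*z - 3*x^2*y + 2*x*z + y

use: tr(b a^-1) = tr(b) tr(a) - tr(b a)  (eliminate a^-1) = x*y - z
tr(b a^-2) = tr(b a^-1) tr(a) - tr(b)  (eliminate a^-1) = x^2*y - x*z - y
use: tr(a^-1 b a^-2) = tr(b a^-2) tr(a) - tr(b a^-1)  (eliminate a^-1) = x^3*y - x^2*z - 2*x*y + z
tr(a^-1 b a^-3) = tr(a^-1 b a^-2) tr(a) - tr(a^-1 b a^-1)  (eliminate a^-1) = x^4*y - x^3*z - 3*x^2*y + 2*x*z + y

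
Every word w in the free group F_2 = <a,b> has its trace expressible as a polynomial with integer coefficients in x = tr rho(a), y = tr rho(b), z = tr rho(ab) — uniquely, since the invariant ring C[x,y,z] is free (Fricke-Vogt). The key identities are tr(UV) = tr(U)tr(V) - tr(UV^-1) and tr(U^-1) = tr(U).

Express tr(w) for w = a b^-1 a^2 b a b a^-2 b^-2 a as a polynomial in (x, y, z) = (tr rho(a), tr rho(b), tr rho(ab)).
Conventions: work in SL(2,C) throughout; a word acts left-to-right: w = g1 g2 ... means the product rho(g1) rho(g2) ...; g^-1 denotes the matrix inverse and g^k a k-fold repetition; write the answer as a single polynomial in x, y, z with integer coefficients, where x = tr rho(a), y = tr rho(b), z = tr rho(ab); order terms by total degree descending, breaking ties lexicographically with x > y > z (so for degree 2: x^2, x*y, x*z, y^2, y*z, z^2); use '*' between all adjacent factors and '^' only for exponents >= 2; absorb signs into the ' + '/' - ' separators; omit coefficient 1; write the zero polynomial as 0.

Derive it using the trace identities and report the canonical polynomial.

-x^5*y^3*z^2 + x^6*y^2*z + x^4*y^4*z + 2*x^4*y^2*z^3 - x^5*y*z^2 - x^3*y*z^4 - 5*x^4*y^2*z - x^2*y^4*z - x^2*y^2*z^3 + 4*x^3*y*z^2 + 4*x^2*y^2*z + x^3*y - x^2*z - 2*x*y + z

tr(b a^2) = tr(a)*tr(b a) - tr(b)   [square of a] = x*z - y
tr(a b a^2) = tr(a)*tr(b a^2) - tr(b a)   [square of a] = x^2*z - x*y - z
tr(a^3 b a) = tr(a)*tr(a b a^2) - tr(a b a)   [square of a] = x^3*z - x^2*y - 2*x*z + y
tr(a^2 b a^3) = tr(a)*tr(a^3 b a) - tr(a^3 b)   [square of a] = x^4*z - x^3*y - 3*x^2*z + 2*x*y + z
tr(b a b a) = tr(a b)*tr(a b) - tr(1)   [split at a repeated a] = z^2 - 2
tr(b a b) = tr(b)*tr(a b) - tr(a)   [square of b] = y*z - x
tr(b a^2 b a) = tr(a)*tr(b a b a) - tr(b a b)   [square of a] = x*z^2 - y*z - x
tr(b^2) = tr(b)*tr(b) - tr(1)   [square of b] = y^2 - 2
tr(b a^2 b) = tr(a)*tr(b^2 a) - tr(b^2)   [square of a] = x*y*z - x^2 - y^2 + 2
tr(b a^2 b a^2) = tr(a)*tr(b a^2 b a) - tr(b a^2 b)   [square of a] = x^2*z^2 - 2*x*y*z + y^2 - 2
tr(a^2 b a^3 b) = tr(a)*tr(b a^2 b a^2) - tr(b a^2 b a)   [square of a] = x^3*z^2 - 2*x^2*y*z + x*y^2 - x*z^2 + y*z - x
tr(a^2 b^-1 a^2 b a) = tr(a^2 b a^3)*tr(b) - tr(a^2 b a^3 b)   [inverse elimination on b] = x^4*y*z - x^3*y^2 - x^3*z^2 - x^2*y*z + x*y^2 + x*z^2 + x
tr(b a b a^3) = tr(a)*tr(a b a b a) - tr(a b a b)   [square of a] = x^2*z^2 - x*y*z - x^2 - z^2 + 2
tr(a^3 b a b a) = tr(a)*tr(b a b a^3) - tr(b a b a^2)   [square of a] = x^3*z^2 - x^2*y*z - x^3 - 2*x*z^2 + y*z + 3*x
tr(a^4 b a b a) = tr(a)*tr(a^3 b a b a) - tr(a^3 b a b)   [square of a] = x^4*z^2 - x^3*y*z - x^4 - 3*x^2*z^2 + 2*x*y*z + 4*x^2 + z^2 - 2
tr(b a b a b a) = tr(a b)*tr(a b a b) - tr(a^-1 b^-1)   [split at a repeated a] = z^3 - 3*z
tr(b a b a b) = tr(b)*tr(a b a b) - tr(a b a)   [square of b] = y*z^2 - x*z - y
tr(b a b a b a^2) = tr(a)*tr(b a b a b a) - tr(b a b a b)   [square of a] = x*z^3 - y*z^2 - 2*x*z + y
tr(a^2 b a b a b a) = tr(a)*tr(b a b a b a^2) - tr(b a b a b a)   [square of a] = x^2*z^3 - x*y*z^2 - 2*x^2*z - z^3 + x*y + 3*z
tr(a^4 b a b a b) = tr(a)*tr(a^2 b a b a b a) - tr(a^2 b a b a b)   [square of a] = x^3*z^3 - x^2*y*z^2 - 2*x^3*z - 2*x*z^3 + x^2*y + y*z^2 + 5*x*z - y
tr(a^2 b a b a b^-1 a^2) = tr(a^4 b a b a)*tr(b) - tr(a^4 b a b a b)   [inverse elimination on b] = x^4*y*z^2 - x^3*y^2*z - x^3*z^3 - x^4*y - 2*x^2*y*z^2 + 2*x^3*z + 2*x*y^2*z + 2*x*z^3 + 3*x^2*y - 5*x*z - y
tr(b^2 a b) = tr(b)*tr(a b^2) - tr(a b)   [square of b] = y^2*z - x*y - z
tr(b^2 a b a^2) = tr(a)*tr(b^2 a b a) - tr(b^2 a b)   [square of a] = x*y*z^2 - x^2*z - y^2*z + z
tr(b a b a^3 b) = tr(a)*tr(b^2 a b a^2) - tr(b^2 a b a)   [square of a] = x^2*y*z^2 - x^3*z - x*y^2*z - y*z^2 + 2*x*z + y
tr(a^2 b a^2 b a b a) = tr(a)*tr(b a b a^3 b a) - tr(b a b a^3 b)   [square of a] = x^3*z^3 - 2*x^2*y*z^2 - x^3*z + x*y^2*z - x*z^3 + x^2*y + y*z^2 + x*z - y
tr(b a b a b a b a) = tr(b a)*tr(b a b a b a) - tr(b^-1 a^-1 b^-1 a^-1)   [split at a repeated b] = z^4 - 4*z^2 + 2
tr(b a b a b a b) = tr(b)*tr(a b a b a b) - tr(a b a b a)   [square of b] = y*z^3 - x*z^2 - 2*y*z + x
tr(b a b a b a^2 b a) = tr(a)*tr(b a b a b a b a) - tr(b a b a b a b)   [square of a] = x*z^4 - y*z^3 - 3*x*z^2 + 2*y*z + x
tr(b^2 a b a b) = tr(b)*tr(b a b a b) - tr(b a b a)   [square of b] = y^2*z^2 - x*y*z - y^2 - z^2 + 2
tr(b a b a b a^2 b) = tr(a)*tr(b^2 a b a b a) - tr(b^2 a b a b)   [square of a] = x*y*z^3 - x^2*z^2 - y^2*z^2 - x*y*z + x^2 + y^2 + z^2 - 2
tr(a^2 b a^2 b a b a b) = tr(a)*tr(b a b a b a^2 b a) - tr(b a b a b a^2 b)   [square of a] = x^2*z^4 - 2*x*y*z^3 - 2*x^2*z^2 + y^2*z^2 + 3*x*y*z - y^2 - z^2 + 2
tr(a^2 b a b a b^-1 a^2 b) = tr(a^2 b a^2 b a b a)*tr(b) - tr(a^2 b a^2 b a b a b)   [inverse elimination on b] = x^3*y*z^3 - 2*x^2*y^2*z^2 - x^2*z^4 - x^3*y*z + x*y^3*z + x*y*z^3 + x^2*y^2 + 2*x^2*z^2 - 2*x*y*z + z^2 - 2
tr(b^-1 a^2 b^-1 a^2 b a b a) = tr(a^2 b a b a b^-1 a^2)*tr(b) - tr(a^2 b a b a b^-1 a^2 b)   [inverse elimination on b] = x^4*y^2*z^2 - x^3*y^3*z - 2*x^3*y*z^3 - x^4*y^2 + x^2*z^4 + 3*x^3*y*z + x*y^3*z + x*y*z^3 + 2*x^2*y^2 - 2*x^2*z^2 - 3*x*y*z - y^2 - z^2 + 2
tr(b^-1 a^2 b^-1 a^2 b a b a^-1) = tr(b^-1 a^2 b^-1 a^2 b a b)*tr(a) - tr(b^-1 a^2 b^-1 a^2 b a b a)   [inverse elimination on a] = -x^4*y^2*z^2 + x^5*y*z + x^3*y^3*z + 2*x^3*y*z^3 - x^4*z^2 - x^2*z^4 - 4*x^3*y*z - x*y^3*z - x*y*z^3 - x^2*y^2 + 3*x^2*z^2 + 3*x*y*z + x^2 + y^2 + z^2 - 2
tr(b^-1 a^2 b^-1 a^2 b a b a^-2) = tr(b^-1 a^2 b^-1 a^2 b a b a^-1)*tr(a) - tr(b^-1 a^2 b^-1 a^2 b a b)   [inverse elimination on a] = -x^5*y^2*z^2 + x^6*y*z + x^4*y^3*z + 2*x^4*y*z^3 - x^5*z^2 - x^3*z^4 - 5*x^4*y*z - x^2*y^3*z - x^2*y*z^3 + 4*x^3*z^2 + 4*x^2*y*z + x^3 - 3*x
tr(a b^-1 a^2 b a b a^-2 b^-2 a) = tr(b^-1 a^2 b^-1 a^2 b a b a^-2)*tr(b) - tr(b^-1 a^2 b^-1 a^2 b a b a^-2 b)   [inverse elimination on b] = -x^5*y^3*z^2 + x^6*y^2*z + x^4*y^4*z + 2*x^4*y^2*z^3 - x^5*y*z^2 - x^3*y*z^4 - 5*x^4*y^2*z - x^2*y^4*z - x^2*y^2*z^3 + 4*x^3*y*z^2 + 4*x^2*y^2*z + x^3*y - x^2*z - 2*x*y + z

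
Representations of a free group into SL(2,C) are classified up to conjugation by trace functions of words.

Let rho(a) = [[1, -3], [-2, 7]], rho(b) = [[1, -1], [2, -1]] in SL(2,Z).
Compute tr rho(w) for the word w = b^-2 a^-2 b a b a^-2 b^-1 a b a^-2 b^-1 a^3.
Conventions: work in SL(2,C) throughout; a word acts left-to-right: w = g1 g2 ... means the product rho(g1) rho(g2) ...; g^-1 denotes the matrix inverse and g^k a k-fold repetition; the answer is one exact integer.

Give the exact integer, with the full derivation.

16486390

rho(b^-1) = [[-1, 1], [-2, 1]]
... * rho(b^-1) = [[-1, 1], [-2, 1]]  ->  [[-1, 0], [0, -1]]
... * rho(a^-1) = [[7, 3], [2, 1]]  ->  [[-7, -3], [-2, -1]]
... * rho(a^-1) = [[7, 3], [2, 1]]  ->  [[-55, -24], [-16, -7]]
... * rho(b) = [[1, -1], [2, -1]]  ->  [[-103, 79], [-30, 23]]
... * rho(a) = [[1, -3], [-2, 7]]  ->  [[-261, 862], [-76, 251]]
... * rho(b) = [[1, -1], [2, -1]]  ->  [[1463, -601], [426, -175]]
... * rho(a^-1) = [[7, 3], [2, 1]]  ->  [[9039, 3788], [2632, 1103]]
... * rho(a^-1) = [[7, 3], [2, 1]]  ->  [[70849, 30905], [20630, 8999]]
... * rho(b^-1) = [[-1, 1], [-2, 1]]  ->  [[-132659, 101754], [-38628, 29629]]
... * rho(a) = [[1, -3], [-2, 7]]  ->  [[-336167, 1110255], [-97886, 323287]]
... * rho(b) = [[1, -1], [2, -1]]  ->  [[1884343, -774088], [548688, -225401]]
... * rho(a^-1) = [[7, 3], [2, 1]]  ->  [[11642225, 4878941], [3390014, 1420663]]
... * rho(a^-1) = [[7, 3], [2, 1]]  ->  [[91253457, 39805616], [26571424, 11590705]]
... * rho(b^-1) = [[-1, 1], [-2, 1]]  ->  [[-170864689, 131059073], [-49752834, 38162129]]
... * rho(a) = [[1, -3], [-2, 7]]  ->  [[-432982835, 1430007578], [-126077092, 416393405]]
... * rho(a) = [[1, -3], [-2, 7]]  ->  [[-3292997991, 11309001551], [-958863902, 3292985111]]
... * rho(a) = [[1, -3], [-2, 7]]  ->  [[-25911001093, 89042004830], [-7544834124, 25927487483]]
tr = -25911001093 + 25927487483 = 16486390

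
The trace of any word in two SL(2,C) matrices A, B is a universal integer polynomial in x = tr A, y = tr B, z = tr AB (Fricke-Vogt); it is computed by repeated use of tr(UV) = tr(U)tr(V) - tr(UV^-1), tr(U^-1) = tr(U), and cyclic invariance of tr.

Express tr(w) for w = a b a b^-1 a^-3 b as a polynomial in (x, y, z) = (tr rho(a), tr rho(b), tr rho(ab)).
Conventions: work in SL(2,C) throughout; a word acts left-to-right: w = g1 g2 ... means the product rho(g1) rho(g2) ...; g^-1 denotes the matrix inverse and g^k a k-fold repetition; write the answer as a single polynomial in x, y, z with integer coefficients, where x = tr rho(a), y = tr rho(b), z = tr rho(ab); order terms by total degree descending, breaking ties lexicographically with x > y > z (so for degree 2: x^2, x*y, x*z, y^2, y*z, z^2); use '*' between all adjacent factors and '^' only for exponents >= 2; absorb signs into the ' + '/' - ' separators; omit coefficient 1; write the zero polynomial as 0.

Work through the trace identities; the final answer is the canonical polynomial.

trace(a b a) = trace(a) * trace(b a) - trace(b) = x*z - y
trace(b a b a) = trace(a b) * trace(a b) - trace(1) = z^2 - 2
trace(b a b) = trace(b) * trace(a b) - trace(a) = y*z - x
so trace(a b a b a) = trace(a) * trace(b a b a) - trace(b a b) = x*z^2 - y*z - x
so trace(a b a b a b) = trace(a b) * trace(a b a b) - trace(a^-1 b^-1) = z^3 - 3*z
so trace(b a b a b^-1 a) = trace(a b a b a) * trace(b) - trace(a b a b a b) = x*y*z^2 - y^2*z - z^3 - x*y + 3*z
trace(a^-1 b a b a b^-1) = trace(b a b a b^-1) * trace(a) - trace(b a b a b^-1 a) = -x*y*z^2 + x^2*z + y^2*z + z^3 - 3*z
trace(a^-2 b a b a b^-1) = trace(a^-1 b a b a b^-1) * trace(a) - trace(a^-1 b a b a b^-1 a) = -x^2*y*z^2 + x^3*z + x*y^2*z + x*z^3 - 4*x*z + y
reduce: trace(a b a b^-1 a^-3 b) = trace(a^-2 b a b a b^-1) * trace(a) - trace(a^-2 b a b a b^-1 a) = -x^3*y*z^2 + x^4*z + x^2*y^2*z + x^2*z^3 + x*y*z^2 - 5*x^2*z - y^2*z - z^3 + x*y + 3*z

-x^3*y*z^2 + x^4*z + x^2*y^2*z + x^2*z^3 + x*y*z^2 - 5*x^2*z - y^2*z - z^3 + x*y + 3*z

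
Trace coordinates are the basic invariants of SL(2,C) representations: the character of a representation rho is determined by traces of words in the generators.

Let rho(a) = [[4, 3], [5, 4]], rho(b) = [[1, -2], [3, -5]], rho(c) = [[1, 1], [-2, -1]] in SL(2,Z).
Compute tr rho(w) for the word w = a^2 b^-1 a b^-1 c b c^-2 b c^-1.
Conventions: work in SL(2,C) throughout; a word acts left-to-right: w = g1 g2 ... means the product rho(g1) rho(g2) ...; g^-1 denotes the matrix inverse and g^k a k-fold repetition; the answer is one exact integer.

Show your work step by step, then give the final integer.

rho(a) = [[4, 3], [5, 4]]
... * rho(a) = [[4, 3], [5, 4]]  ->  [[31, 24], [40, 31]]
... * rho(b^-1) = [[-5, 2], [-3, 1]]  ->  [[-227, 86], [-293, 111]]
... * rho(a) = [[4, 3], [5, 4]]  ->  [[-478, -337], [-617, -435]]
... * rho(b^-1) = [[-5, 2], [-3, 1]]  ->  [[3401, -1293], [4390, -1669]]
... * rho(c) = [[1, 1], [-2, -1]]  ->  [[5987, 4694], [7728, 6059]]
... * rho(b) = [[1, -2], [3, -5]]  ->  [[20069, -35444], [25905, -45751]]
... * rho(c^-1) = [[-1, -1], [2, 1]]  ->  [[-90957, -55513], [-117407, -71656]]
... * rho(c^-1) = [[-1, -1], [2, 1]]  ->  [[-20069, 35444], [-25905, 45751]]
... * rho(b) = [[1, -2], [3, -5]]  ->  [[86263, -137082], [111348, -176945]]
... * rho(c^-1) = [[-1, -1], [2, 1]]  ->  [[-360427, -223345], [-465238, -288293]]
tr = -360427 + -288293 = -648720

-648720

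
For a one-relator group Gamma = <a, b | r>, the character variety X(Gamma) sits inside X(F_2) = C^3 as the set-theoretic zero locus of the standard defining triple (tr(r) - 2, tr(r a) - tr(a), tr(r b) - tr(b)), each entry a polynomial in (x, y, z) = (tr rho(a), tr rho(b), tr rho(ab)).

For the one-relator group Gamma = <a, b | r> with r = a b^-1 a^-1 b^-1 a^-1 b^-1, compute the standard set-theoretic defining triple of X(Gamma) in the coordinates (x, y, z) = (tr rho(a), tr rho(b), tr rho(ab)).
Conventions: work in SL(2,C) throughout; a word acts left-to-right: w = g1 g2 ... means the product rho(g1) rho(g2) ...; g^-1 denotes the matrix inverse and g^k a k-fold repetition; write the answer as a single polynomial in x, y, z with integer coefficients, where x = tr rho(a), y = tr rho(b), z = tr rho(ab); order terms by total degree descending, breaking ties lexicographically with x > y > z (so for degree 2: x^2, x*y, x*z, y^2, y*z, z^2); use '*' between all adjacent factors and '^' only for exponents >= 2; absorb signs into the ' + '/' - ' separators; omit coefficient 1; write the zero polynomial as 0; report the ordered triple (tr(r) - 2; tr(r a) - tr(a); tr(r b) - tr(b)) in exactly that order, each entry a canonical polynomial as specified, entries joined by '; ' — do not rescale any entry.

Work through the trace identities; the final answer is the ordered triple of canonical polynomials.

tr(b^-1) = tr(b) = y
tr(b^-2) = tr(b^-1)*tr(b) - tr(1)   [inverse elimination on b] = y^2 - 2
so tr(a b^-1) = tr(a)*tr(b) - tr(a b)   [inverse elimination on b] = x*y - z
reduce: tr(b^-2 a) = tr(a b^-1)*tr(b) - tr(a)   [inverse elimination on b] = x*y^2 - y*z - x
so tr(b^-1 a^-1 b^-1) = tr(b^-2)*tr(a) - tr(b^-2 a)   [inverse elimination on a] = y*z - x
so tr(a b a) = tr(a)*tr(b a) - tr(b)   [square of a] = x*z - y
so tr(b a b a) = tr(a b)*tr(a b) - tr(1)   [split at a repeated a] = z^2 - 2
so tr(a b a b a) = tr(a)*tr(b a b a) - tr(b a b)   [square of a] = x*z^2 - y*z - x
reduce: tr(a b a b a b) = tr(b a b a)*tr(b a) - tr(a b)   [split at a repeated b] = z^3 - 3*z
so tr(b^-1 a b a b a) = tr(a b a b a)*tr(b) - tr(a b a b a b)   [inverse elimination on b] = x*y*z^2 - y^2*z - z^3 - x*y + 3*z
reduce: tr(a^-1 b^-1 a b a b) = tr(b^-1 a b a b)*tr(a) - tr(b^-1 a b a b a)   [inverse elimination on a] = -x*y*z^2 + x^2*z + y^2*z + z^3 - 3*z
tr(b^-1 a^-1 b^-1 a b a) = tr(a^-1 b^-1 a b a)*tr(b) - tr(a^-1 b^-1 a b a b)   [inverse elimination on b] = x*y*z^2 - x^2*z - y^2*z - z^3 + x*y + 3*z
tr(a^-1 b^-1 a^-1 b^-1 a b) = tr(b^-1 a^-1 b^-1 a b)*tr(a) - tr(b^-1 a^-1 b^-1 a b a)   [inverse elimination on a] = -x*y*z^2 + x^2*z + y^2*z + z^3 - 3*z
reduce: tr(a b^-1 a^-1 b^-1 a^-1 b^-1) = tr(a^-1 b^-1 a^-1 b^-1 a)*tr(b) - tr(a^-1 b^-1 a^-1 b^-1 a b)   [inverse elimination on b] = x*y*z^2 - x^2*z - z^3 - x*y + 3*z
so tr(a^2) = tr(a)*tr(a) - tr(1) = x^2 - 2
tr(b a^2 b) = tr(b)*tr(a^2 b) - tr(a^2) = x*y*z - x^2 - y^2 + 2
tr(a^2 b a^-1 b) = tr(b a^2 b)*tr(a) - tr(b a^2 b a) = x^2*y*z - x^3 - x*y^2 - x*z^2 + y*z + 3*x
tr(a^-1 b^-1 a^2 b) = tr(a^2 b a^-1)*tr(b) - tr(a^2 b a^-1 b) = -x^2*y*z + x^3 + x*y^2 + x*z^2 - 3*x
so tr(b^-1 a^2 b^-1 a^-1) = tr(a^-1 b^-1 a^2)*tr(b) - tr(a^-1 b^-1 a^2 b) = x^2*y*z - x^3 - x*z^2 - y*z + 3*x
tr(b^-1 a^2) = tr(a^2)*tr(b) - tr(a^2 b) = x^2*y - x*z - y
tr(b^-1 a^2 b^-1) = tr(b^-1 a^2)*tr(b) - tr(b^-1 a^2 b) = x^2*y^2 - x*y*z - x^2 - y^2 + 2
so tr(a^-1 b^-1 a^2 b^-1 a^-1) = tr(b^-1 a^2 b^-1 a^-1)*tr(a) - tr(b^-1 a^2 b^-1) = x^3*y*z - x^4 - x^2*y^2 - x^2*z^2 + 4*x^2 + y^2 - 2
so tr(b a b^-1 a) = tr(a b a)*tr(b) - tr(a b a b) = x*y*z - y^2 - z^2 + 2
tr(a^2 b^2 a) = tr(a)*tr(b^2 a^2) - tr(b^2 a) = x^2*y*z - x^3 - x*y^2 - y*z + 3*x
tr(b^2 a b a) = tr(b)*tr(a b a b) - tr(a b a) = y*z^2 - x*z - y
tr(b^2 a b) = tr(b)*tr(a b^2) - tr(a b) = y^2*z - x*y - z
reduce: tr(a^2 b^2 a b) = tr(a)*tr(b^2 a b a) - tr(b^2 a b) = x*y*z^2 - x^2*z - y^2*z + z
reduce: tr(b a b^-1 a^2 b) = tr(a^2 b^2 a)*tr(b) - tr(a^2 b^2 a b) = x^2*y^2*z - x^3*y - x*y^3 - x*y*z^2 + x^2*z + 3*x*y - z
reduce: tr(a^2 b a b a) = tr(a)*tr(b a b a^2) - tr(b a b a) = x^2*z^2 - x*y*z - x^2 - z^2 + 2
so tr(a^2 b a b a b) = tr(a)*tr(b a b a b a) - tr(b a b a b) = x*z^3 - y*z^2 - 2*x*z + y
reduce: tr(b a b^-1 a^2 b a) = tr(a^2 b a b a)*tr(b) - tr(a^2 b a b a b) = x^2*y*z^2 - x*y^2*z - x*z^3 - x^2*y + 2*x*z + y
tr(a^-1 b a b^-1 a^2 b) = tr(b a b^-1 a^2 b)*tr(a) - tr(b a b^-1 a^2 b a) = x^3*y^2*z - x^4*y - x^2*y^3 - 2*x^2*y*z^2 + x^3*z + x*y^2*z + x*z^3 + 4*x^2*y - 3*x*z - y
tr(b^-1 a^2 b^-1 a^-1 b a) = tr(a^-1 b a b^-1 a^2)*tr(b) - tr(a^-1 b a b^-1 a^2 b) = -x^3*y^2*z + x^4*y + x^2*y^3 + 2*x^2*y*z^2 - x^3*z - x*z^3 - 4*x^2*y - y^3 - y*z^2 + 3*x*z + 3*y
tr(a^-1 b^-1 a^2 b^-1 a^-1 b) = tr(b^-1 a^2 b^-1 a^-1 b)*tr(a) - tr(b^-1 a^2 b^-1 a^-1 b a) = x^3*y^2*z - x^4*y - x^2*y^3 - 2*x^2*y*z^2 + x^3*z + x*z^3 + 5*x^2*y + y^3 + y*z^2 - 4*x*z - 3*y
tr(a b^-1 a^-1 b^-1 a^-1 b^-1 a) = tr(a^-1 b^-1 a^2 b^-1 a^-1)*tr(b) - tr(a^-1 b^-1 a^2 b^-1 a^-1 b) = x^2*y*z^2 - x^3*z - x*z^3 - x^2*y - y*z^2 + 4*x*z + y
assemble the triple (tr(r) - 2; tr(r a) - x; tr(r b) - y)

x*y*z^2 - x^2*z - z^3 - x*y + 3*z - 2; x^2*y*z^2 - x^3*z - x*z^3 - x^2*y - y*z^2 + 4*x*z - x + y; y*z - x - y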